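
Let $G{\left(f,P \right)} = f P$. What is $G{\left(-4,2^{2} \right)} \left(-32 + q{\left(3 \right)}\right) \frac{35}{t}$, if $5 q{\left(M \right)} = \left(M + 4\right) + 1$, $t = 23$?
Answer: $\frac{17024}{23} \approx 740.17$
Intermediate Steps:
$G{\left(f,P \right)} = P f$
$q{\left(M \right)} = 1 + \frac{M}{5}$ ($q{\left(M \right)} = \frac{\left(M + 4\right) + 1}{5} = \frac{\left(4 + M\right) + 1}{5} = \frac{5 + M}{5} = 1 + \frac{M}{5}$)
$G{\left(-4,2^{2} \right)} \left(-32 + q{\left(3 \right)}\right) \frac{35}{t} = 2^{2} \left(-4\right) \left(-32 + \left(1 + \frac{1}{5} \cdot 3\right)\right) \frac{35}{23} = 4 \left(-4\right) \left(-32 + \left(1 + \frac{3}{5}\right)\right) 35 \cdot \frac{1}{23} = - 16 \left(-32 + \frac{8}{5}\right) \frac{35}{23} = - 16 \left(\left(- \frac{152}{5}\right) \frac{35}{23}\right) = \left(-16\right) \left(- \frac{1064}{23}\right) = \frac{17024}{23}$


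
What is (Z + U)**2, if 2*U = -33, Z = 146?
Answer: 67081/4 ≈ 16770.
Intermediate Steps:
U = -33/2 (U = (1/2)*(-33) = -33/2 ≈ -16.500)
(Z + U)**2 = (146 - 33/2)**2 = (259/2)**2 = 67081/4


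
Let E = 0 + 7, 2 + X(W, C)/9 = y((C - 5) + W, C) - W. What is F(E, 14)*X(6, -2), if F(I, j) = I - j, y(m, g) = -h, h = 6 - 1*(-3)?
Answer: 1071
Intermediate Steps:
h = 9 (h = 6 + 3 = 9)
y(m, g) = -9 (y(m, g) = -1*9 = -9)
X(W, C) = -99 - 9*W (X(W, C) = -18 + 9*(-9 - W) = -18 + (-81 - 9*W) = -99 - 9*W)
E = 7
F(E, 14)*X(6, -2) = (7 - 1*14)*(-99 - 9*6) = (7 - 14)*(-99 - 54) = -7*(-153) = 1071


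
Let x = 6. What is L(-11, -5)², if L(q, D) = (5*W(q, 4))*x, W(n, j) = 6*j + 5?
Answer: 756900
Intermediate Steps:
W(n, j) = 5 + 6*j
L(q, D) = 870 (L(q, D) = (5*(5 + 6*4))*6 = (5*(5 + 24))*6 = (5*29)*6 = 145*6 = 870)
L(-11, -5)² = 870² = 756900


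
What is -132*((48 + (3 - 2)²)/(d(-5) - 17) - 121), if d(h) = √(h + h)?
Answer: 4885584/299 + 6468*I*√10/299 ≈ 16340.0 + 68.407*I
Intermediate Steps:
d(h) = √2*√h (d(h) = √(2*h) = √2*√h)
-132*((48 + (3 - 2)²)/(d(-5) - 17) - 121) = -132*((48 + (3 - 2)²)/(√2*√(-5) - 17) - 121) = -132*((48 + 1²)/(√2*(I*√5) - 17) - 121) = -132*((48 + 1)/(I*√10 - 17) - 121) = -132*(49/(-17 + I*√10) - 121) = -132*(-121 + 49/(-17 + I*√10)) = 15972 - 6468/(-17 + I*√10)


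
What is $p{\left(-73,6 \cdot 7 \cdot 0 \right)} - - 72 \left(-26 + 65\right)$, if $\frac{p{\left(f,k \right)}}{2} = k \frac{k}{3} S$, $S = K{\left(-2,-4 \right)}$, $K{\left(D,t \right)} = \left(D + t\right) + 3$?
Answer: $2808$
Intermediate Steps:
$K{\left(D,t \right)} = 3 + D + t$
$S = -3$ ($S = 3 - 2 - 4 = -3$)
$p{\left(f,k \right)} = - 2 k^{2}$ ($p{\left(f,k \right)} = 2 k \frac{k}{3} \left(-3\right) = 2 \frac{k^{2}}{3} \left(-3\right) = 2 \left(- k^{2}\right) = - 2 k^{2}$)
$p{\left(-73,6 \cdot 7 \cdot 0 \right)} - - 72 \left(-26 + 65\right) = - 2 \left(6 \cdot 7 \cdot 0\right)^{2} - - 72 \left(-26 + 65\right) = - 2 \left(42 \cdot 0\right)^{2} - \left(-72\right) 39 = - 2 \cdot 0^{2} - -2808 = \left(-2\right) 0 + 2808 = 0 + 2808 = 2808$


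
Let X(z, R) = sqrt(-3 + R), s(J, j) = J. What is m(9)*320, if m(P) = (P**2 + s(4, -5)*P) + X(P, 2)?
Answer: 37440 + 320*I ≈ 37440.0 + 320.0*I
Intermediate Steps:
m(P) = I + P**2 + 4*P (m(P) = (P**2 + 4*P) + sqrt(-3 + 2) = (P**2 + 4*P) + sqrt(-1) = (P**2 + 4*P) + I = I + P**2 + 4*P)
m(9)*320 = (I + 9**2 + 4*9)*320 = (I + 81 + 36)*320 = (117 + I)*320 = 37440 + 320*I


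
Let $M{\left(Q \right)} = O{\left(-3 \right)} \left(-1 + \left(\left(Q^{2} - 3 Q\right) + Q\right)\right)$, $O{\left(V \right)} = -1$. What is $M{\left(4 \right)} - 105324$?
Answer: $-105331$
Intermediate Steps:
$M{\left(Q \right)} = 1 - Q^{2} + 2 Q$ ($M{\left(Q \right)} = - (-1 + \left(\left(Q^{2} - 3 Q\right) + Q\right)) = - (-1 + \left(Q^{2} - 2 Q\right)) = - (-1 + Q^{2} - 2 Q) = 1 - Q^{2} + 2 Q$)
$M{\left(4 \right)} - 105324 = \left(1 - 4^{2} + 2 \cdot 4\right) - 105324 = \left(1 - 16 + 8\right) - 105324 = -7 - 105324 = -105331$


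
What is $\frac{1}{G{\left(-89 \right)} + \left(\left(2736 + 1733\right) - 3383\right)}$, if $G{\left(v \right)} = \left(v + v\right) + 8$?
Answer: $\frac{1}{916} \approx 0.0010917$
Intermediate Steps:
$G{\left(v \right)} = 8 + 2 v$ ($G{\left(v \right)} = 2 v + 8 = 8 + 2 v$)
$\frac{1}{G{\left(-89 \right)} + \left(\left(2736 + 1733\right) - 3383\right)} = \frac{1}{\left(8 + 2 \left(-89\right)\right) + \left(\left(2736 + 1733\right) - 3383\right)} = \frac{1}{\left(8 - 178\right) + \left(4469 - 3383\right)} = \frac{1}{-170 + 1086} = \frac{1}{916}$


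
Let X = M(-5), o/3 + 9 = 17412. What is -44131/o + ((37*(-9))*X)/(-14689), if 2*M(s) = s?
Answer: -37389419/41453946 ≈ -0.90195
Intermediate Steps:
o = 52209 (o = -27 + 3*17412 = -27 + 52236 = 52209)
M(s) = s/2
X = -5/2 (X = (½)*(-5) = -5/2 ≈ -2.5000)
-44131/o + ((37*(-9))*X)/(-14689) = -44131/52209 + ((37*(-9))*(-5/2))/(-14689) = -44131*1/52209 - 333*(-5/2)*(-1/14689) = -44131/52209 + (1665/2)*(-1/14689) = -44131/52209 - 45/794 = -37389419/41453946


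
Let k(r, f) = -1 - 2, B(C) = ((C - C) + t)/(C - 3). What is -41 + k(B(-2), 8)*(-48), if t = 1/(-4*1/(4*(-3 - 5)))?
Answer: 103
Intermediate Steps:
t = 8 (t = 1/(-4/((-8*4))) = 1/(-4/(-32)) = 1/(-4*(-1/32)) = 1/(⅛) = 8)
B(C) = 8/(-3 + C) (B(C) = ((C - C) + 8)/(C - 3) = (0 + 8)/(-3 + C) = 8/(-3 + C))
k(r, f) = -3
-41 + k(B(-2), 8)*(-48) = -41 - 3*(-48) = -41 + 144 = 103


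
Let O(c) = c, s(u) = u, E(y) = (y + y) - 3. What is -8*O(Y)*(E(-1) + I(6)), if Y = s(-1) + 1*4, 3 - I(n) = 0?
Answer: 48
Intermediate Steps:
I(n) = 3 (I(n) = 3 - 1*0 = 3 + 0 = 3)
E(y) = -3 + 2*y (E(y) = 2*y - 3 = -3 + 2*y)
Y = 3 (Y = -1 + 1*4 = -1 + 4 = 3)
-8*O(Y)*(E(-1) + I(6)) = -24*((-3 + 2*(-1)) + 3) = -24*((-3 - 2) + 3) = -24*(-5 + 3) = -24*(-2) = -8*(-6) = 48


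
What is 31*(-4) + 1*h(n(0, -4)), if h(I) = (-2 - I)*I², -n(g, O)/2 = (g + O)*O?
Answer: 30596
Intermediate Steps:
n(g, O) = -2*O*(O + g) (n(g, O) = -2*(g + O)*O = -2*(O + g)*O = -2*O*(O + g))
h(I) = I²*(-2 - I)
31*(-4) + 1*h(n(0, -4)) = 31*(-4) + 1*((-2*(-4)*(-4 + 0))²*(-2 - (-2)*(-4)*(-4 + 0))) = -124 + 1*((-2*(-4)*(-4))²*(-2 - (-2)*(-4)*(-4))) = -124 + 1*((-32)²*(-2 - 1*(-32))) = -124 + 1*(1024*(-2 + 32)) = -124 + 1*(1024*30) = -124 + 1*30720 = -124 + 30720 = 30596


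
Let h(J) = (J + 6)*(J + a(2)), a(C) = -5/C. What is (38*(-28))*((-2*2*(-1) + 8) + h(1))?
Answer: -1596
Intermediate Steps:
h(J) = (6 + J)*(-5/2 + J) (h(J) = (J + 6)*(J - 5/2) = (6 + J)*(J - 5*½) = (6 + J)*(J - 5/2) = (6 + J)*(-5/2 + J))
(38*(-28))*((-2*2*(-1) + 8) + h(1)) = (38*(-28))*((-2*2*(-1) + 8) + (-15 + 1² + (7/2)*1)) = -1064*((-4*(-1) + 8) + (-15 + 1 + 7/2)) = -1064*((4 + 8) - 21/2) = -1064*(12 - 21/2) = -1064*3/2 = -1596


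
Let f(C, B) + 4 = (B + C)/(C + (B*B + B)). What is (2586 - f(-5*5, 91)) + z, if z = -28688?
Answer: -217840072/8347 ≈ -26098.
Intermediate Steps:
f(C, B) = -4 + (B + C)/(B + C + B²) (f(C, B) = -4 + (B + C)/(C + (B*B + B)) = -4 + (B + C)/(C + (B² + B)) = -4 + (B + C)/(C + (B + B²)) = -4 + (B + C)/(B + C + B²))
(2586 - f(-5*5, 91)) + z = (2586 - (-4*91² - 3*91 - (-15)*5)/(91 - 5*5 + 91²)) - 28688 = (2586 - (-4*8281 - 273 - 3*(-25))/(91 - 25 + 8281)) - 28688 = (2586 - (-33124 - 273 + 75)/8347) - 28688 = (2586 - (-33322)/8347) - 28688 = (2586 - 1*(-33322/8347)) - 28688 = (2586 + 33322/8347) - 28688 = 21618664/8347 - 28688 = -217840072/8347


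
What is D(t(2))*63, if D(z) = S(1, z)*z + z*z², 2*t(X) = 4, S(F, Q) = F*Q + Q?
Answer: 1008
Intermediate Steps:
S(F, Q) = Q + F*Q
t(X) = 2 (t(X) = (½)*4 = 2)
D(z) = z³ + 2*z² (D(z) = (z*(1 + 1))*z + z*z² = (z*2)*z + z³ = (2*z)*z + z³ = 2*z² + z³ = z³ + 2*z²)
D(t(2))*63 = (2²*(2 + 2))*63 = (4*4)*63 = 16*63 = 1008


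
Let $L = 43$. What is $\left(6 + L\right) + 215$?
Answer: $264$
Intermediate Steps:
$\left(6 + L\right) + 215 = \left(6 + 43\right) + 215 = 49 + 215 = 264$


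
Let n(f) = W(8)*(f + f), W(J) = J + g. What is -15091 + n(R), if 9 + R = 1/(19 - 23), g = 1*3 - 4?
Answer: -30441/2 ≈ -15221.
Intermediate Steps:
g = -1 (g = 3 - 4 = -1)
R = -37/4 (R = -9 + 1/(19 - 23) = -9 + 1/(-4) = -9 - 1/4 = -37/4 ≈ -9.2500)
W(J) = -1 + J (W(J) = J - 1 = -1 + J)
n(f) = 14*f (n(f) = (-1 + 8)*(f + f) = 7*(2*f) = 14*f)
-15091 + n(R) = -15091 + 14*(-37/4) = -15091 - 259/2 = -30441/2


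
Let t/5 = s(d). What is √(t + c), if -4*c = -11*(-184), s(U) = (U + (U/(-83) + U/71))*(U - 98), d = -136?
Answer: √5519511925606/5893 ≈ 398.67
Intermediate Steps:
s(U) = 5905*U*(-98 + U)/5893 (s(U) = (U + (U*(-1/83) + U*(1/71)))*(-98 + U) = (U + (-U/83 + U/71))*(-98 + U) = (U + 12*U/5893)*(-98 + U) = (5905*U/5893)*(-98 + U) = 5905*U*(-98 + U)/5893)
t = 939603600/5893 (t = 5*((5905/5893)*(-136)*(-98 - 136)) = 5*((5905/5893)*(-136)*(-234)) = 5*(187920720/5893) = 939603600/5893 ≈ 1.5944e+5)
c = -506 (c = -(-11)*(-184)/4 = -¼*2024 = -506)
√(t + c) = √(939603600/5893 - 506) = √(936621742/5893) = √5519511925606/5893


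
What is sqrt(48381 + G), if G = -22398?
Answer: 3*sqrt(2887) ≈ 161.19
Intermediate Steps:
sqrt(48381 + G) = sqrt(48381 - 22398) = sqrt(25983) = 3*sqrt(2887)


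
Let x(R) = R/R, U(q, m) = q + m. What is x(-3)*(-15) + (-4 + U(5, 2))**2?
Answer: -6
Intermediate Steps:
U(q, m) = m + q
x(R) = 1
x(-3)*(-15) + (-4 + U(5, 2))**2 = 1*(-15) + (-4 + (2 + 5))**2 = -15 + (-4 + 7)**2 = -15 + 3**2 = -15 + 9 = -6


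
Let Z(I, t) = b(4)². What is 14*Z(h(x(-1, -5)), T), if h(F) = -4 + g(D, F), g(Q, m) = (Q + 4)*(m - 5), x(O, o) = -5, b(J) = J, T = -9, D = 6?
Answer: 224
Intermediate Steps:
g(Q, m) = (-5 + m)*(4 + Q) (g(Q, m) = (4 + Q)*(-5 + m) = (-5 + m)*(4 + Q))
h(F) = -54 + 10*F (h(F) = -4 + (-20 - 5*6 + 4*F + 6*F) = -4 + (-20 - 30 + 4*F + 6*F) = -4 + (-50 + 10*F) = -54 + 10*F)
Z(I, t) = 16 (Z(I, t) = 4² = 16)
14*Z(h(x(-1, -5)), T) = 14*16 = 224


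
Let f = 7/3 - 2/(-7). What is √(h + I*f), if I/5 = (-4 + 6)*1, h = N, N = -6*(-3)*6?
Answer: √59178/21 ≈ 11.584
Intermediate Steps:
N = 108 (N = 18*6 = 108)
h = 108
I = 10 (I = 5*((-4 + 6)*1) = 5*(2*1) = 5*2 = 10)
f = 55/21 (f = 7*(⅓) - 2*(-⅐) = 7/3 + 2/7 = 55/21 ≈ 2.6190)
√(h + I*f) = √(108 + 10*(55/21)) = √(108 + 550/21) = √(2818/21) = √59178/21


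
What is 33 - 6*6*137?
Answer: -4899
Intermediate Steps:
33 - 6*6*137 = 33 - 36*137 = 33 - 4932 = -4899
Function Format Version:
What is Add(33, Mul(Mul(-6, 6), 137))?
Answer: -4899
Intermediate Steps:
Add(33, Mul(Mul(-6, 6), 137)) = Add(33, Mul(-36, 137)) = Add(33, -4932) = -4899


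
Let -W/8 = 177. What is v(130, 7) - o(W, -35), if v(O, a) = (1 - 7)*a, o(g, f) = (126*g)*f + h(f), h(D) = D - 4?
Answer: -6244563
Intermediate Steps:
W = -1416 (W = -8*177 = -1416)
h(D) = -4 + D
o(g, f) = -4 + f + 126*f*g (o(g, f) = (126*g)*f + (-4 + f) = 126*f*g + (-4 + f) = -4 + f + 126*f*g)
v(O, a) = -6*a
v(130, 7) - o(W, -35) = -6*7 - (-4 - 35 + 126*(-35)*(-1416)) = -42 - (-4 - 35 + 6244560) = -42 - 1*6244521 = -42 - 6244521 = -6244563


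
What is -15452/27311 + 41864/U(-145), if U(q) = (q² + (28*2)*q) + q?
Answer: 118272523/43561045 ≈ 2.7151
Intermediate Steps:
U(q) = q² + 57*q (U(q) = (q² + 56*q) + q = q² + 57*q)
-15452/27311 + 41864/U(-145) = -15452/27311 + 41864/((-145*(57 - 145))) = -15452*1/27311 + 41864/((-145*(-88))) = -15452/27311 + 41864/12760 = -15452/27311 + 41864*(1/12760) = -15452/27311 + 5233/1595 = 118272523/43561045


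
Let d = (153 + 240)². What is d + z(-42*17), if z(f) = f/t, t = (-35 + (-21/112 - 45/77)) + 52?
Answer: 3087019209/19993 ≈ 1.5441e+5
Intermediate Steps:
d = 154449 (d = 393² = 154449)
t = 19993/1232 (t = (-35 + (-21*1/112 - 45*1/77)) + 52 = (-35 + (-3/16 - 45/77)) + 52 = (-35 - 951/1232) + 52 = -44071/1232 + 52 = 19993/1232 ≈ 16.228)
z(f) = 1232*f/19993 (z(f) = f/(19993/1232) = f*(1232/19993) = 1232*f/19993)
d + z(-42*17) = 154449 + 1232*(-42*17)/19993 = 154449 + (1232/19993)*(-714) = 154449 - 879648/19993 = 3087019209/19993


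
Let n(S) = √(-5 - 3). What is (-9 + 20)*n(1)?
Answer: 22*I*√2 ≈ 31.113*I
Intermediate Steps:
n(S) = 2*I*√2 (n(S) = √(-8) = 2*I*√2)
(-9 + 20)*n(1) = (-9 + 20)*(2*I*√2) = 11*(2*I*√2) = 22*I*√2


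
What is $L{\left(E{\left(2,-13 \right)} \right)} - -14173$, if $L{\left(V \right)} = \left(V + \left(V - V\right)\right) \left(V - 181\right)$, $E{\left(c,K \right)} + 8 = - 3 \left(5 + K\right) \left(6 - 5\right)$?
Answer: $11533$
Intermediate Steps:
$E{\left(c,K \right)} = -23 - 3 K$ ($E{\left(c,K \right)} = -8 - 3 \left(5 + K\right) \left(6 - 5\right) = -8 - 3 \left(5 + K\right) 1 = -8 - 3 \left(5 + K\right) = -8 - \left(15 + 3 K\right) = -23 - 3 K$)
$L{\left(V \right)} = V \left(-181 + V\right)$ ($L{\left(V \right)} = \left(V + 0\right) \left(-181 + V\right) = V \left(-181 + V\right)$)
$L{\left(E{\left(2,-13 \right)} \right)} - -14173 = \left(-23 - -39\right) \left(-181 - -16\right) - -14173 = \left(-23 + 39\right) \left(-181 + \left(-23 + 39\right)\right) + 14173 = 16 \left(-181 + 16\right) + 14173 = 16 \left(-165\right) + 14173 = -2640 + 14173 = 11533$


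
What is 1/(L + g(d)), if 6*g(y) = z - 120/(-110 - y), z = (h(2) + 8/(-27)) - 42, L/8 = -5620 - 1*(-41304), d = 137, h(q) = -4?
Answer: 20007/5711285549 ≈ 3.5031e-6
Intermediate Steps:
L = 285472 (L = 8*(-5620 - 1*(-41304)) = 8*(-5620 + 41304) = 8*35684 = 285472)
z = -1250/27 (z = (-4 + 8/(-27)) - 42 = (-4 + 8*(-1/27)) - 42 = (-4 - 8/27) - 42 = -116/27 - 42 = -1250/27 ≈ -46.296)
g(y) = -625/81 - 20/(-110 - y) (g(y) = (-1250/27 - 120/(-110 - y))/6 = -625/81 - 20/(-110 - y))
1/(L + g(d)) = 1/(285472 + 5*(-13426 - 125*137)/(81*(110 + 137))) = 1/(285472 + (5/81)*(-13426 - 17125)/247) = 1/(285472 + (5/81)*(1/247)*(-30551)) = 1/(285472 - 152755/20007) = 1/(5711285549/20007) = 20007/5711285549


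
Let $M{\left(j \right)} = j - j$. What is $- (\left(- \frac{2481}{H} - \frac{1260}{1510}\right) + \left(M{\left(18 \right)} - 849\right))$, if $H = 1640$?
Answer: $\frac{210827631}{247640} \approx 851.35$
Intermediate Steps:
$M{\left(j \right)} = 0$
$- (\left(- \frac{2481}{H} - \frac{1260}{1510}\right) + \left(M{\left(18 \right)} - 849\right)) = - (\left(- \frac{2481}{1640} - \frac{1260}{1510}\right) + \left(0 - 849\right)) = - (\left(\left(-2481\right) \frac{1}{1640} - \frac{126}{151}\right) + \left(0 - 849\right)) = - (\left(- \frac{2481}{1640} - \frac{126}{151}\right) - 849) = - (- \frac{581271}{247640} - 849) = \left(-1\right) \left(- \frac{210827631}{247640}\right) = \frac{210827631}{247640}$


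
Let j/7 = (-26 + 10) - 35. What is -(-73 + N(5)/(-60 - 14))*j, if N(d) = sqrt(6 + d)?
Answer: -26061 - 357*sqrt(11)/74 ≈ -26077.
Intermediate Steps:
j = -357 (j = 7*((-26 + 10) - 35) = 7*(-16 - 35) = 7*(-51) = -357)
-(-73 + N(5)/(-60 - 14))*j = -(-73 + sqrt(6 + 5)/(-60 - 14))*(-357) = -(-73 + sqrt(11)/(-74))*(-357) = -(-73 + sqrt(11)*(-1/74))*(-357) = -(-73 - sqrt(11)/74)*(-357) = -(26061 + 357*sqrt(11)/74) = -26061 - 357*sqrt(11)/74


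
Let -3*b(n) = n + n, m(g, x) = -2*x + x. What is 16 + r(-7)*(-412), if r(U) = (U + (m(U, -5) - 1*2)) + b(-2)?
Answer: 3344/3 ≈ 1114.7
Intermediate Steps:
m(g, x) = -x
b(n) = -2*n/3 (b(n) = -(n + n)/3 = -2*n/3)
r(U) = 13/3 + U (r(U) = (U + (-1*(-5) - 1*2)) - ⅔*(-2) = (U + (5 - 2)) + 4/3 = (U + 3) + 4/3 = (3 + U) + 4/3 = 13/3 + U)
16 + r(-7)*(-412) = 16 + (13/3 - 7)*(-412) = 16 - 8/3*(-412) = 16 + 3296/3 = 3344/3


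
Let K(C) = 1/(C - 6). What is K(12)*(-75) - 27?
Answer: -79/2 ≈ -39.500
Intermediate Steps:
K(C) = 1/(-6 + C)
K(12)*(-75) - 27 = -75/(-6 + 12) - 27 = -75/6 - 27 = (⅙)*(-75) - 27 = -25/2 - 27 = -79/2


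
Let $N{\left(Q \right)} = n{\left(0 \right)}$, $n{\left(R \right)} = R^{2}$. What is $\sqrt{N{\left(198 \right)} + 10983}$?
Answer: $\sqrt{10983} \approx 104.8$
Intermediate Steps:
$N{\left(Q \right)} = 0$ ($N{\left(Q \right)} = 0^{2} = 0$)
$\sqrt{N{\left(198 \right)} + 10983} = \sqrt{0 + 10983} = \sqrt{10983}$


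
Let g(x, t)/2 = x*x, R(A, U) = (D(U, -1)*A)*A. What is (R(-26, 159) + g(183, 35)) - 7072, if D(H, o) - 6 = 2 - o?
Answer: 65990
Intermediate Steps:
D(H, o) = 8 - o (D(H, o) = 6 + (2 - o) = 8 - o)
R(A, U) = 9*A**2 (R(A, U) = ((8 - 1*(-1))*A)*A = ((8 + 1)*A)*A = (9*A)*A = 9*A**2)
g(x, t) = 2*x**2 (g(x, t) = 2*(x*x) = 2*x**2)
(R(-26, 159) + g(183, 35)) - 7072 = (9*(-26)**2 + 2*183**2) - 7072 = (9*676 + 2*33489) - 7072 = (6084 + 66978) - 7072 = 73062 - 7072 = 65990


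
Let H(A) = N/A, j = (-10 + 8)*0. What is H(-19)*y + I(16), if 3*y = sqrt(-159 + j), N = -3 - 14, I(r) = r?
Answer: 16 + 17*I*sqrt(159)/57 ≈ 16.0 + 3.7607*I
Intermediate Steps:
j = 0 (j = -2*0 = 0)
N = -17
H(A) = -17/A
y = I*sqrt(159)/3 (y = sqrt(-159 + 0)/3 = sqrt(-159)/3 = (I*sqrt(159))/3 = I*sqrt(159)/3 ≈ 4.2032*I)
H(-19)*y + I(16) = (-17/(-19))*(I*sqrt(159)/3) + 16 = (-17*(-1/19))*(I*sqrt(159)/3) + 16 = 17*(I*sqrt(159)/3)/19 + 16 = 17*I*sqrt(159)/57 + 16 = 16 + 17*I*sqrt(159)/57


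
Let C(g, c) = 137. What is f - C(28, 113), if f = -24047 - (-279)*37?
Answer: -13861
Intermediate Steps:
f = -13724 (f = -24047 - 1*(-10323) = -24047 + 10323 = -13724)
f - C(28, 113) = -13724 - 1*137 = -13724 - 137 = -13861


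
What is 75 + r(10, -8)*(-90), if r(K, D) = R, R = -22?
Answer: 2055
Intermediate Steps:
r(K, D) = -22
75 + r(10, -8)*(-90) = 75 - 22*(-90) = 75 + 1980 = 2055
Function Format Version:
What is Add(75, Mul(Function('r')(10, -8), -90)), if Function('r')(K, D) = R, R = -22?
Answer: 2055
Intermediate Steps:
Function('r')(K, D) = -22
Add(75, Mul(Function('r')(10, -8), -90)) = Add(75, Mul(-22, -90)) = Add(75, 1980) = 2055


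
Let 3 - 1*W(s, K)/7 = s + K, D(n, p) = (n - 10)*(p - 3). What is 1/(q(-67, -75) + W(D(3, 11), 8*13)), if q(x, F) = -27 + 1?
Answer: -1/341 ≈ -0.0029326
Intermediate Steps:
D(n, p) = (-10 + n)*(-3 + p)
q(x, F) = -26
W(s, K) = 21 - 7*K - 7*s (W(s, K) = 21 - 7*(s + K) = 21 - 7*(K + s) = 21 + (-7*K - 7*s) = 21 - 7*K - 7*s)
1/(q(-67, -75) + W(D(3, 11), 8*13)) = 1/(-26 + (21 - 56*13 - 7*(30 - 10*11 - 3*3 + 3*11))) = 1/(-26 + (21 - 7*104 - 7*(30 - 110 - 9 + 33))) = 1/(-26 + (21 - 728 - 7*(-56))) = 1/(-26 + (21 - 728 + 392)) = 1/(-26 - 315) = 1/(-341) = -1/341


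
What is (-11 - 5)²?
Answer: 256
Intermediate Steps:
(-11 - 5)² = (-16)² = 256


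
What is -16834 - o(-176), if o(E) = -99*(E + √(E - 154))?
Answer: -34258 + 99*I*√330 ≈ -34258.0 + 1798.4*I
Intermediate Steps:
o(E) = -99*E - 99*√(-154 + E) (o(E) = -99*(E + √(-154 + E)) = -99*E - 99*√(-154 + E))
-16834 - o(-176) = -16834 - (-99*(-176) - 99*√(-154 - 176)) = -16834 - (17424 - 99*I*√330) = -16834 + (-17424 + 99*I*√330) = -34258 + 99*I*√330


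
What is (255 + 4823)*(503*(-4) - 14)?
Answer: -10288028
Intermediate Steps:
(255 + 4823)*(503*(-4) - 14) = 5078*(-2012 - 14) = 5078*(-2026) = -10288028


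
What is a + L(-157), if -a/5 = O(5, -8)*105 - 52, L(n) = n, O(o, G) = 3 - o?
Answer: 1153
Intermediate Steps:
a = 1310 (a = -5*((3 - 1*5)*105 - 52) = -5*((3 - 5)*105 - 52) = -5*(-2*105 - 52) = -5*(-210 - 52) = -5*(-262) = 1310)
a + L(-157) = 1310 - 157 = 1153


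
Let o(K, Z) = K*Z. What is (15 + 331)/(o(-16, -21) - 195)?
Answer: 346/141 ≈ 2.4539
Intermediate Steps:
(15 + 331)/(o(-16, -21) - 195) = (15 + 331)/(-16*(-21) - 195) = 346/(336 - 195) = 346/141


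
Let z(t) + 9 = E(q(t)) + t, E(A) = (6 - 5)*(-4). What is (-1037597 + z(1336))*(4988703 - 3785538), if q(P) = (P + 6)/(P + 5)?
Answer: -1246808607210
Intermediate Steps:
q(P) = (6 + P)/(5 + P)
E(A) = -4 (E(A) = 1*(-4) = -4)
z(t) = -13 + t (z(t) = -9 + (-4 + t) = -13 + t)
(-1037597 + z(1336))*(4988703 - 3785538) = (-1037597 + (-13 + 1336))*(4988703 - 3785538) = (-1037597 + 1323)*1203165 = -1036274*1203165 = -1246808607210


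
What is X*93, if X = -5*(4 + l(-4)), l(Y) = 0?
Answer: -1860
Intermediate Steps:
X = -20 (X = -5*(4 + 0) = -5*4 = -20)
X*93 = -20*93 = -1860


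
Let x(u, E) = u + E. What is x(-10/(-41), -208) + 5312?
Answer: 209274/41 ≈ 5104.2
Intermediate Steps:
x(u, E) = E + u
x(-10/(-41), -208) + 5312 = (-208 - 10/(-41)) + 5312 = (-208 - 10*(-1/41)) + 5312 = (-208 + 10/41) + 5312 = -8518/41 + 5312 = 209274/41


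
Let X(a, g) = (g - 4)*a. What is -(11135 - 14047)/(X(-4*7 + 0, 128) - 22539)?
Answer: -2912/26011 ≈ -0.11195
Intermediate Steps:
X(a, g) = a*(-4 + g) (X(a, g) = (-4 + g)*a = a*(-4 + g))
-(11135 - 14047)/(X(-4*7 + 0, 128) - 22539) = -(11135 - 14047)/((-4*7 + 0)*(-4 + 128) - 22539) = -(-2912)/((-28 + 0)*124 - 22539) = -(-2912)/(-28*124 - 22539) = -(-2912)/(-3472 - 22539) = -(-2912)/(-26011) = -(-2912)*(-1)/26011 = -1*2912/26011 = -2912/26011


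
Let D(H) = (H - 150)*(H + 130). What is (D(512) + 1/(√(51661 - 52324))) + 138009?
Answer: 370413 - I*√663/663 ≈ 3.7041e+5 - 0.038837*I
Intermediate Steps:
D(H) = (-150 + H)*(130 + H)
(D(512) + 1/(√(51661 - 52324))) + 138009 = ((-19500 + 512² - 20*512) + 1/(√(51661 - 52324))) + 138009 = ((-19500 + 262144 - 10240) + 1/(√(-663))) + 138009 = (232404 + 1/(I*√663)) + 138009 = (232404 - I*√663/663) + 138009 = 370413 - I*√663/663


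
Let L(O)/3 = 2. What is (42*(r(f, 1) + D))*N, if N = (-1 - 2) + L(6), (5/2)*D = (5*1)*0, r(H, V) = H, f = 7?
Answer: 882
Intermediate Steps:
L(O) = 6 (L(O) = 3*2 = 6)
D = 0 (D = 2*((5*1)*0)/5 = 2*(5*0)/5 = (⅖)*0 = 0)
N = 3 (N = (-1 - 2) + 6 = -3 + 6 = 3)
(42*(r(f, 1) + D))*N = (42*(7 + 0))*3 = (42*7)*3 = 294*3 = 882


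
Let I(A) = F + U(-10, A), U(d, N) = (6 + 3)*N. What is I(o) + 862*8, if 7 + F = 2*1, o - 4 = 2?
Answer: 6945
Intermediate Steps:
o = 6 (o = 4 + 2 = 6)
U(d, N) = 9*N
F = -5 (F = -7 + 2*1 = -7 + 2 = -5)
I(A) = -5 + 9*A
I(o) + 862*8 = (-5 + 9*6) + 862*8 = (-5 + 54) + 6896 = 49 + 6896 = 6945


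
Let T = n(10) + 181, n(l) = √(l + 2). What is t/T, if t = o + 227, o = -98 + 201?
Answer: 59730/32749 - 660*√3/32749 ≈ 1.7890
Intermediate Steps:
o = 103
n(l) = √(2 + l)
T = 181 + 2*√3 (T = √(2 + 10) + 181 = √12 + 181 = 2*√3 + 181 = 181 + 2*√3 ≈ 184.46)
t = 330 (t = 103 + 227 = 330)
t/T = 330/(181 + 2*√3)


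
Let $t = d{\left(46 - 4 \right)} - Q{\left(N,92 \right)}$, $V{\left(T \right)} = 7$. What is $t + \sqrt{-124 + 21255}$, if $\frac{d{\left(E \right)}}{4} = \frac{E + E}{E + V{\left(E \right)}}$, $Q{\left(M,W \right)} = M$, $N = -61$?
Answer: $\frac{475}{7} + \sqrt{21131} \approx 213.22$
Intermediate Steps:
$d{\left(E \right)} = \frac{8 E}{7 + E}$ ($d{\left(E \right)} = 4 \frac{E + E}{E + 7} = 4 \frac{2 E}{7 + E} = \frac{8 E}{7 + E}$)
$t = \frac{475}{7}$ ($t = \frac{8 \left(46 - 4\right)}{7 + \left(46 - 4\right)} - -61 = \frac{8 \left(46 - 4\right)}{7 + \left(46 - 4\right)} + 61 = 8 \cdot 42 \frac{1}{7 + 42} + 61 = 8 \cdot 42 \cdot \frac{1}{49} + 61 = \frac{48}{7} + 61 = \frac{475}{7} \approx 67.857$)
$t + \sqrt{-124 + 21255} = \frac{475}{7} + \sqrt{-124 + 21255} = \frac{475}{7} + \sqrt{21131}$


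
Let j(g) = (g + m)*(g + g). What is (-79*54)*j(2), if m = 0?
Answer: -34128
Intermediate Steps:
j(g) = 2*g**2 (j(g) = (g + 0)*(g + g) = g*(2*g) = 2*g**2)
(-79*54)*j(2) = (-79*54)*(2*2**2) = -8532*4 = -4266*8 = -34128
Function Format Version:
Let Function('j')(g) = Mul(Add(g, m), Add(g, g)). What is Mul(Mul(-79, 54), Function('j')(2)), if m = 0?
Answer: -34128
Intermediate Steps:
Function('j')(g) = Mul(2, Pow(g, 2)) (Function('j')(g) = Mul(Add(g, 0), Add(g, g)) = Mul(g, Mul(2, g)) = Mul(2, Pow(g, 2)))
Mul(Mul(-79, 54), Function('j')(2)) = Mul(Mul(-79, 54), Mul(2, Pow(2, 2))) = Mul(-4266, Mul(2, 4)) = Mul(-4266, 8) = -34128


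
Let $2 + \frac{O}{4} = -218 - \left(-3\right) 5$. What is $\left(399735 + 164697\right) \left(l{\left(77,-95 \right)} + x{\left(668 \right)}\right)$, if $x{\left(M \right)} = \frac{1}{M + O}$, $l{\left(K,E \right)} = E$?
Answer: $- \frac{1018870314}{19} \approx -5.3625 \cdot 10^{7}$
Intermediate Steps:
$O = -820$ ($O = -8 + 4 \left(-218 - \left(-3\right) 5\right) = -8 + 4 \left(-218 - -15\right) = -8 + 4 \left(-218 + 15\right) = -8 + 4 \left(-203\right) = -8 - 812 = -820$)
$x{\left(M \right)} = \frac{1}{-820 + M}$ ($x{\left(M \right)} = \frac{1}{M - 820} = \frac{1}{-820 + M}$)
$\left(399735 + 164697\right) \left(l{\left(77,-95 \right)} + x{\left(668 \right)}\right) = \left(399735 + 164697\right) \left(-95 + \frac{1}{-820 + 668}\right) = 564432 \left(-95 + \frac{1}{-152}\right) = 564432 \left(-95 - \frac{1}{152}\right) = 564432 \left(- \frac{14441}{152}\right) = - \frac{1018870314}{19}$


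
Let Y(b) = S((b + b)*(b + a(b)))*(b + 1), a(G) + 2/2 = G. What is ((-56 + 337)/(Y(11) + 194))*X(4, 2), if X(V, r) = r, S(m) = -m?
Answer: -281/2675 ≈ -0.10505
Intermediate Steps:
a(G) = -1 + G
Y(b) = -2*b*(1 + b)*(-1 + 2*b) (Y(b) = (-(b + b)*(b + (-1 + b)))*(b + 1) = (-2*b*(-1 + 2*b))*(1 + b) = -2*b*(1 + b)*(-1 + 2*b))
((-56 + 337)/(Y(11) + 194))*X(4, 2) = ((-56 + 337)/(2*11*(1 - 1*11 - 2*11²) + 194))*2 = (281/(2*11*(1 - 11 - 2*121) + 194))*2 = (281/(2*11*(1 - 11 - 242) + 194))*2 = (281/(2*11*(-252) + 194))*2 = (281/(-5544 + 194))*2 = (281/(-5350))*2 = (281*(-1/5350))*2 = -281/5350*2 = -281/2675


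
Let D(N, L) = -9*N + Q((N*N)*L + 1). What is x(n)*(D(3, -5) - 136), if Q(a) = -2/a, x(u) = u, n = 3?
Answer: -10755/22 ≈ -488.86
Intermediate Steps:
D(N, L) = -9*N - 2/(1 + L*N²) (D(N, L) = -9*N - 2/((N*N)*L + 1) = -9*N - 2/(N²*L + 1) = -9*N - 2/(L*N² + 1) = -9*N - 2/(1 + L*N²))
x(n)*(D(3, -5) - 136) = 3*((-2 - 9*3*(1 - 5*3²))/(1 - 5*3²) - 136) = 3*((-2 - 9*3*(1 - 5*9))/(1 - 5*9) - 136) = 3*((-2 - 9*3*(1 - 45))/(1 - 45) - 136) = 3*((-2 - 9*3*(-44))/(-44) - 136) = 3*(-(-2 + 1188)/44 - 136) = 3*(-1/44*1186 - 136) = 3*(-593/22 - 136) = 3*(-3585/22) = -10755/22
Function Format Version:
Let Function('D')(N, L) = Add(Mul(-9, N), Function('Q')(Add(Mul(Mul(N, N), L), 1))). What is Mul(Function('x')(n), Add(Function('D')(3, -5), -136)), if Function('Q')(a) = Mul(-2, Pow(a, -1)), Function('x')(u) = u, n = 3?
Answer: Rational(-10755, 22) ≈ -488.86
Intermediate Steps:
Function('D')(N, L) = Add(Mul(-9, N), Mul(-2, Pow(Add(1, Mul(L, Pow(N, 2))), -1))) (Function('D')(N, L) = Add(Mul(-9, N), Mul(-2, Pow(Add(Mul(Mul(N, N), L), 1), -1))) = Add(Mul(-9, N), Mul(-2, Pow(Add(Mul(Pow(N, 2), L), 1), -1))) = Add(Mul(-9, N), Mul(-2, Pow(Add(Mul(L, Pow(N, 2)), 1), -1))) = Add(Mul(-9, N), Mul(-2, Pow(Add(1, Mul(L, Pow(N, 2))), -1))))
Mul(Function('x')(n), Add(Function('D')(3, -5), -136)) = Mul(3, Add(Mul(Pow(Add(1, Mul(-5, Pow(3, 2))), -1), Add(-2, Mul(-9, 3, Add(1, Mul(-5, Pow(3, 2)))))), -136)) = Mul(3, Add(Mul(Pow(Add(1, Mul(-5, 9)), -1), Add(-2, Mul(-9, 3, Add(1, Mul(-5, 9))))), -136)) = Mul(3, Add(Mul(Pow(Add(1, -45), -1), Add(-2, Mul(-9, 3, Add(1, -45)))), -136)) = Mul(3, Add(Mul(Pow(-44, -1), Add(-2, Mul(-9, 3, -44))), -136)) = Mul(3, Add(Mul(Rational(-1, 44), Add(-2, 1188)), -136)) = Mul(3, Add(Mul(Rational(-1, 44), 1186), -136)) = Mul(3, Add(Rational(-593, 22), -136)) = Mul(3, Rational(-3585, 22)) = Rational(-10755, 22)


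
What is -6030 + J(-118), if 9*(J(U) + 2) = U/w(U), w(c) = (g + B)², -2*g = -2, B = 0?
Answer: -54406/9 ≈ -6045.1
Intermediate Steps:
g = 1 (g = -½*(-2) = 1)
w(c) = 1 (w(c) = (1 + 0)² = 1² = 1)
J(U) = -2 + U/9 (J(U) = -2 + (U/1)/9 = -2 + (U*1)/9 = -2 + U/9)
-6030 + J(-118) = -6030 + (-2 + (⅑)*(-118)) = -6030 + (-2 - 118/9) = -6030 - 136/9 = -54406/9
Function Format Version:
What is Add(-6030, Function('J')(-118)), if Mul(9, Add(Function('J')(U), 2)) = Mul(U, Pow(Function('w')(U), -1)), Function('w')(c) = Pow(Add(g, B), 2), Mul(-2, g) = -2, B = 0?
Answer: Rational(-54406, 9) ≈ -6045.1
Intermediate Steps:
g = 1 (g = Mul(Rational(-1, 2), -2) = 1)
Function('w')(c) = 1 (Function('w')(c) = Pow(Add(1, 0), 2) = Pow(1, 2) = 1)
Function('J')(U) = Add(-2, Mul(Rational(1, 9), U)) (Function('J')(U) = Add(-2, Mul(Rational(1, 9), Mul(U, Pow(1, -1)))) = Add(-2, Mul(Rational(1, 9), Mul(U, 1))) = Add(-2, Mul(Rational(1, 9), U)))
Add(-6030, Function('J')(-118)) = Add(-6030, Add(-2, Mul(Rational(1, 9), -118))) = Add(-6030, Add(-2, Rational(-118, 9))) = Add(-6030, Rational(-136, 9)) = Rational(-54406, 9)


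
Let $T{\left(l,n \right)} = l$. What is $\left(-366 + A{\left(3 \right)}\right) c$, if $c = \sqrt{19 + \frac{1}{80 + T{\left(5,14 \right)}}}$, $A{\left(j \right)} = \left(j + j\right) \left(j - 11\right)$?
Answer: $- \frac{1656 \sqrt{8585}}{85} \approx -1805.1$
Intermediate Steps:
$A{\left(j \right)} = 2 j \left(-11 + j\right)$
$c = \frac{4 \sqrt{8585}}{85}$ ($c = \sqrt{19 + \frac{1}{80 + 5}} = \sqrt{19 + \frac{1}{85}} = \sqrt{\frac{1616}{85}} = \frac{4 \sqrt{8585}}{85} \approx 4.3602$)
$\left(-366 + A{\left(3 \right)}\right) c = \left(-366 + 2 \cdot 3 \left(-11 + 3\right)\right) \frac{4 \sqrt{8585}}{85} = \left(-366 + 2 \cdot 3 \left(-8\right)\right) \frac{4 \sqrt{8585}}{85} = \left(-366 - 48\right) \frac{4 \sqrt{8585}}{85} = - 414 \frac{4 \sqrt{8585}}{85} = - \frac{1656 \sqrt{8585}}{85}$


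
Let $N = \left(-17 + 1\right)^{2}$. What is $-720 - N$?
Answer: $-976$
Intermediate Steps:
$N = 256$ ($N = \left(-16\right)^{2} = 256$)
$-720 - N = -720 - 256 = -976$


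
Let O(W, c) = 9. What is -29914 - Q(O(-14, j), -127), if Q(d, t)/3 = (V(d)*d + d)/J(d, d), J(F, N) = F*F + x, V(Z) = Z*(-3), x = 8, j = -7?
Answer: -2661644/89 ≈ -29906.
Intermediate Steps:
V(Z) = -3*Z
J(F, N) = 8 + F² (J(F, N) = F*F + 8 = F² + 8 = 8 + F²)
Q(d, t) = 3*(d - 3*d²)/(8 + d²) (Q(d, t) = 3*(((-3*d)*d + d)/(8 + d²)) = 3*((-3*d² + d)/(8 + d²)) = 3*((d - 3*d²)/(8 + d²)) = 3*(d - 3*d²)/(8 + d²))
-29914 - Q(O(-14, j), -127) = -29914 - 3*9*(1 - 3*9)/(8 + 9²) = -29914 - 3*9*(1 - 27)/(8 + 81) = -29914 - 3*9*(-26)/89 = -29914 - 1*(-702/89) = -29914 + 702/89 = -2661644/89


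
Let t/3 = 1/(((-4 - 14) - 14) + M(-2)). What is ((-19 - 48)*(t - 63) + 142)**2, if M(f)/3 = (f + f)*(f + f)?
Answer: 4845134449/256 ≈ 1.8926e+7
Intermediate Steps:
M(f) = 12*f**2 (M(f) = 3*((f + f)*(f + f)) = 3*((2*f)*(2*f)) = 3*(4*f**2) = 12*f**2)
t = 3/16 (t = 3/(((-4 - 14) - 14) + 12*(-2)**2) = 3/((-18 - 14) + 12*4) = 3/(-32 + 48) = 3/16 ≈ 0.18750)
((-19 - 48)*(t - 63) + 142)**2 = ((-19 - 48)*(3/16 - 63) + 142)**2 = (-67*(-1005/16) + 142)**2 = (67335/16 + 142)**2 = (69607/16)**2 = 4845134449/256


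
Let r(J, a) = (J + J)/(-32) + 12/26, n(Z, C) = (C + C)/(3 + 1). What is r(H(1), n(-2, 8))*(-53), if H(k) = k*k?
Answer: -4399/208 ≈ -21.149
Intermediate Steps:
n(Z, C) = C/2 (n(Z, C) = (2*C)/4 = (2*C)*(¼) = C/2)
H(k) = k²
r(J, a) = 6/13 - J/16 (r(J, a) = (2*J)*(-1/32) + 12*(1/26) = -J/16 + 6/13 = 6/13 - J/16)
r(H(1), n(-2, 8))*(-53) = (6/13 - 1/16*1²)*(-53) = (6/13 - 1/16*1)*(-53) = (6/13 - 1/16)*(-53) = (83/208)*(-53) = -4399/208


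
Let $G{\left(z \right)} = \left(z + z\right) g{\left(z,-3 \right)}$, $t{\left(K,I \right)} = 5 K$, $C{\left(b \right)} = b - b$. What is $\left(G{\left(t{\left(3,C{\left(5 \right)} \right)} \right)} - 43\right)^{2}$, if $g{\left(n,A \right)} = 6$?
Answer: $18769$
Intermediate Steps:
$C{\left(b \right)} = 0$
$G{\left(z \right)} = 12 z$ ($G{\left(z \right)} = \left(z + z\right) 6 = 2 z 6 = 12 z$)
$\left(G{\left(t{\left(3,C{\left(5 \right)} \right)} \right)} - 43\right)^{2} = \left(12 \cdot 5 \cdot 3 - 43\right)^{2} = \left(12 \cdot 15 - 43\right)^{2} = \left(180 - 43\right)^{2} = 137^{2} = 18769$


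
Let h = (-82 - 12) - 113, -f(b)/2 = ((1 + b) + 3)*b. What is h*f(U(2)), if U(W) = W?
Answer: 4968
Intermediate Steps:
f(b) = -2*b*(4 + b) (f(b) = -2*((1 + b) + 3)*b = -2*(4 + b)*b = -2*b*(4 + b))
h = -207 (h = -94 - 113 = -207)
h*f(U(2)) = -(-414)*2*(4 + 2) = -(-414)*2*6 = -207*(-24) = 4968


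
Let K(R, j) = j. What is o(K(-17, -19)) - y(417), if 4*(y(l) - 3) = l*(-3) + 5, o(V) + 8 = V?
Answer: 563/2 ≈ 281.50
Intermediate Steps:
o(V) = -8 + V
y(l) = 17/4 - 3*l/4 (y(l) = 3 + (l*(-3) + 5)/4 = 3 + (-3*l + 5)/4 = 3 + (5 - 3*l)/4 = 3 + (5/4 - 3*l/4) = 17/4 - 3*l/4)
o(K(-17, -19)) - y(417) = (-8 - 19) - (17/4 - ¾*417) = -27 - (17/4 - 1251/4) = -27 - 1*(-617/2) = -27 + 617/2 = 563/2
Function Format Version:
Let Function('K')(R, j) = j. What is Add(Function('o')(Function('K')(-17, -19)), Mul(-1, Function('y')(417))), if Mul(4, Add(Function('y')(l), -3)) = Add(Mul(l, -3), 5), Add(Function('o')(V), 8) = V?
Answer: Rational(563, 2) ≈ 281.50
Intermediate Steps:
Function('o')(V) = Add(-8, V)
Function('y')(l) = Add(Rational(17, 4), Mul(Rational(-3, 4), l)) (Function('y')(l) = Add(3, Mul(Rational(1, 4), Add(Mul(l, -3), 5))) = Add(3, Mul(Rational(1, 4), Add(Mul(-3, l), 5))) = Add(3, Mul(Rational(1, 4), Add(5, Mul(-3, l)))) = Add(3, Add(Rational(5, 4), Mul(Rational(-3, 4), l))) = Add(Rational(17, 4), Mul(Rational(-3, 4), l)))
Add(Function('o')(Function('K')(-17, -19)), Mul(-1, Function('y')(417))) = Add(Add(-8, -19), Mul(-1, Add(Rational(17, 4), Mul(Rational(-3, 4), 417)))) = Add(-27, Mul(-1, Add(Rational(17, 4), Rational(-1251, 4)))) = Add(-27, Mul(-1, Rational(-617, 2))) = Add(-27, Rational(617, 2)) = Rational(563, 2)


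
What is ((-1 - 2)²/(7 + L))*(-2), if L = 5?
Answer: -3/2 ≈ -1.5000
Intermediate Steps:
((-1 - 2)²/(7 + L))*(-2) = ((-1 - 2)²/(7 + 5))*(-2) = ((-3)²/12)*(-2) = ((1/12)*9)*(-2) = (¾)*(-2) = -3/2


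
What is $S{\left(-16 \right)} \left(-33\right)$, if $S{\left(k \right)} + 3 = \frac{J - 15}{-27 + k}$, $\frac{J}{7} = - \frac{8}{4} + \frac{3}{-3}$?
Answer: $\frac{3069}{43} \approx 71.372$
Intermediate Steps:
$J = -21$ ($J = 7 \left(- \frac{8}{4} + \frac{3}{-3}\right) = 7 \left(\left(-8\right) \frac{1}{4} + 3 \left(- \frac{1}{3}\right)\right) = 7 \left(-2 - 1\right) = 7 \left(-3\right) = -21$)
$S{\left(k \right)} = -3 - \frac{36}{-27 + k}$ ($S{\left(k \right)} = -3 + \frac{-21 - 15}{-27 + k} = -3 - \frac{36}{-27 + k}$)
$S{\left(-16 \right)} \left(-33\right) = \frac{3 \left(15 - -16\right)}{-27 - 16} \left(-33\right) = \frac{3 \left(15 + 16\right)}{-43} \left(-33\right) = 3 \left(- \frac{1}{43}\right) 31 \left(-33\right) = \left(- \frac{93}{43}\right) \left(-33\right) = \frac{3069}{43}$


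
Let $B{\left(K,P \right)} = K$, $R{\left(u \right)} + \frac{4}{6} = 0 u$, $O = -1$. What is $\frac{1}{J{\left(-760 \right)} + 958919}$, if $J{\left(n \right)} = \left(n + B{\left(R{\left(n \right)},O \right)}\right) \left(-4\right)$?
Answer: $\frac{3}{2885885} \approx 1.0395 \cdot 10^{-6}$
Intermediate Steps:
$R{\left(u \right)} = - \frac{2}{3}$ ($R{\left(u \right)} = - \frac{2}{3} + 0 u = - \frac{2}{3} + 0 = - \frac{2}{3}$)
$J{\left(n \right)} = \frac{8}{3} - 4 n$ ($J{\left(n \right)} = \left(n - \frac{2}{3}\right) \left(-4\right) = \left(- \frac{2}{3} + n\right) \left(-4\right) = \frac{8}{3} - 4 n$)
$\frac{1}{J{\left(-760 \right)} + 958919} = \frac{1}{\left(\frac{8}{3} - -3040\right) + 958919} = \frac{1}{\left(\frac{8}{3} + 3040\right) + 958919} = \frac{1}{\frac{9128}{3} + 958919} = \frac{1}{\frac{2885885}{3}} = \frac{3}{2885885}$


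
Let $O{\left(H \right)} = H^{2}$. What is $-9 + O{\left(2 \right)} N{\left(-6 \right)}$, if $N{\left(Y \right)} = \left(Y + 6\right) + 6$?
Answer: $15$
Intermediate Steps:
$N{\left(Y \right)} = 12 + Y$ ($N{\left(Y \right)} = \left(6 + Y\right) + 6 = 12 + Y$)
$-9 + O{\left(2 \right)} N{\left(-6 \right)} = -9 + 2^{2} \left(12 - 6\right) = -9 + 4 \cdot 6 = -9 + 24 = 15$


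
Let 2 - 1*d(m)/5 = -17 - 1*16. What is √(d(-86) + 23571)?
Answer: √23746 ≈ 154.10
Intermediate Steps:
d(m) = 175 (d(m) = 10 - 5*(-17 - 1*16) = 10 - 5*(-17 - 16) = 10 - 5*(-33) = 10 + 165 = 175)
√(d(-86) + 23571) = √(175 + 23571) = √23746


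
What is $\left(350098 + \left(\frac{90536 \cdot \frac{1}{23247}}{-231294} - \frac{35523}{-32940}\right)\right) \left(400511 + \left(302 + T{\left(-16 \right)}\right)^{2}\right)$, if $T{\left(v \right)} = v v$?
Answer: $\frac{163487977833572315602375}{655980777396} \approx 2.4923 \cdot 10^{11}$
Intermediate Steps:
$T{\left(v \right)} = v^{2}$
$\left(350098 + \left(\frac{90536 \cdot \frac{1}{23247}}{-231294} - \frac{35523}{-32940}\right)\right) \left(400511 + \left(302 + T{\left(-16 \right)}\right)^{2}\right) = \left(350098 + \left(\frac{90536 \cdot \frac{1}{23247}}{-231294} - \frac{35523}{-32940}\right)\right) \left(400511 + \left(302 + \left(-16\right)^{2}\right)^{2}\right) = \left(350098 + \left(90536 \cdot \frac{1}{23247} \left(- \frac{1}{231294}\right) - - \frac{3947}{3660}\right)\right) \left(400511 + \left(302 + 256\right)^{2}\right) = \left(350098 + \left(\frac{90536}{23247} \left(- \frac{1}{231294}\right) + \frac{3947}{3660}\right)\right) \left(400511 + 558^{2}\right) = \left(350098 + \left(- \frac{45268}{2688445809} + \frac{3947}{3660}\right)\right) \left(400511 + 311364\right) = \left(350098 + \frac{3537043309081}{3279903886980}\right) 711875 = \frac{1148291328067233121}{3279903886980} \cdot 711875 = \frac{163487977833572315602375}{655980777396}$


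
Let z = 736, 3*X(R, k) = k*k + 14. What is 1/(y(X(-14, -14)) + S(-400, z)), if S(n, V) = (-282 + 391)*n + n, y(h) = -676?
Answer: -1/44676 ≈ -2.2383e-5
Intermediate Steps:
X(R, k) = 14/3 + k**2/3 (X(R, k) = (k*k + 14)/3 = (k**2 + 14)/3 = (14 + k**2)/3 = 14/3 + k**2/3)
S(n, V) = 110*n (S(n, V) = 109*n + n = 110*n)
1/(y(X(-14, -14)) + S(-400, z)) = 1/(-676 + 110*(-400)) = 1/(-676 - 44000) = 1/(-44676) = -1/44676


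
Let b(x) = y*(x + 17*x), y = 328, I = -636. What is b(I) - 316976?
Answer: -4071920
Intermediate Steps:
b(x) = 5904*x (b(x) = 328*(x + 17*x) = 328*(18*x) = 5904*x)
b(I) - 316976 = 5904*(-636) - 316976 = -3754944 - 316976 = -4071920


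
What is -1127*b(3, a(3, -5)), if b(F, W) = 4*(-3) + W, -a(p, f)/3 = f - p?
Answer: -13524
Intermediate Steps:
a(p, f) = -3*f + 3*p (a(p, f) = -3*(f - p) = -3*f + 3*p)
b(F, W) = -12 + W
-1127*b(3, a(3, -5)) = -1127*(-12 + (-3*(-5) + 3*3)) = -1127*(-12 + (15 + 9)) = -1127*(-12 + 24) = -1127*12 = -13524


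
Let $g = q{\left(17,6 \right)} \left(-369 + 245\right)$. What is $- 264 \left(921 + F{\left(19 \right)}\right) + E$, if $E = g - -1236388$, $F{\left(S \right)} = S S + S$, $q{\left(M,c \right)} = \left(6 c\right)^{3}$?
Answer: $-4892420$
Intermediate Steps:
$q{\left(M,c \right)} = 216 c^{3}$
$g = -5785344$ ($g = 216 \cdot 6^{3} \left(-369 + 245\right) = 216 \cdot 216 \left(-124\right) = 46656 \left(-124\right) = -5785344$)
$F{\left(S \right)} = S + S^{2}$ ($F{\left(S \right)} = S^{2} + S = S + S^{2}$)
$E = -4548956$ ($E = -5785344 - -1236388 = -5785344 + 1236388 = -4548956$)
$- 264 \left(921 + F{\left(19 \right)}\right) + E = - 264 \left(921 + 19 \left(1 + 19\right)\right) - 4548956 = - 264 \left(921 + 19 \cdot 20\right) - 4548956 = - 264 \left(921 + 380\right) - 4548956 = \left(-264\right) 1301 - 4548956 = -343464 - 4548956 = -4892420$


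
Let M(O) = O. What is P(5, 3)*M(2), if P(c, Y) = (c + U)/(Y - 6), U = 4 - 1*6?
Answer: -2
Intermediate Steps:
U = -2 (U = 4 - 6 = -2)
P(c, Y) = (-2 + c)/(-6 + Y) (P(c, Y) = (c - 2)/(Y - 6) = (-2 + c)/(-6 + Y))
P(5, 3)*M(2) = ((-2 + 5)/(-6 + 3))*2 = (3/(-3))*2 = -⅓*3*2 = -1*2 = -2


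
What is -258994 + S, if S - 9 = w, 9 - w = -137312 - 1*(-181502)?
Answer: -303166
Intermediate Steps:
w = -44181 (w = 9 - (-137312 - 1*(-181502)) = 9 - (-137312 + 181502) = 9 - 1*44190 = 9 - 44190 = -44181)
S = -44172 (S = 9 - 44181 = -44172)
-258994 + S = -258994 - 44172 = -303166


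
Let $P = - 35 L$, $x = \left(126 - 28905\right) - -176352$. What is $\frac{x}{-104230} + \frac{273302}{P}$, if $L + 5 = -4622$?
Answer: $\frac{26214617}{96454442} \approx 0.27178$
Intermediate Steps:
$L = -4627$ ($L = -5 - 4622 = -4627$)
$x = 147573$ ($x = \left(126 - 28905\right) + 176352 = -28779 + 176352 = 147573$)
$P = 161945$ ($P = \left(-35\right) \left(-4627\right) = 161945$)
$\frac{x}{-104230} + \frac{273302}{P} = \frac{147573}{-104230} + \frac{273302}{161945} = 147573 \left(- \frac{1}{104230}\right) + 273302 \cdot \frac{1}{161945} = - \frac{147573}{104230} + \frac{273302}{161945} = \frac{26214617}{96454442}$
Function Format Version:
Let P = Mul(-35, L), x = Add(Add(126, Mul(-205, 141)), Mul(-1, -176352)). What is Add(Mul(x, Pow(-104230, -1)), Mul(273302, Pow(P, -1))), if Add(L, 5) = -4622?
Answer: Rational(26214617, 96454442) ≈ 0.27178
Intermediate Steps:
L = -4627 (L = Add(-5, -4622) = -4627)
x = 147573 (x = Add(Add(126, -28905), 176352) = Add(-28779, 176352) = 147573)
P = 161945 (P = Mul(-35, -4627) = 161945)
Add(Mul(x, Pow(-104230, -1)), Mul(273302, Pow(P, -1))) = Add(Mul(147573, Pow(-104230, -1)), Mul(273302, Pow(161945, -1))) = Add(Mul(147573, Rational(-1, 104230)), Mul(273302, Rational(1, 161945))) = Add(Rational(-147573, 104230), Rational(273302, 161945)) = Rational(26214617, 96454442)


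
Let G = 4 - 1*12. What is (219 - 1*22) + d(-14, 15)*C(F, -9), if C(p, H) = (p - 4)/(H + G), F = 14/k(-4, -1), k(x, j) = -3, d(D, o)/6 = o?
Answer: 4129/17 ≈ 242.88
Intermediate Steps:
d(D, o) = 6*o
G = -8 (G = 4 - 12 = -8)
F = -14/3 (F = 14/(-3) = 14*(-⅓) = -14/3 ≈ -4.6667)
C(p, H) = (-4 + p)/(-8 + H) (C(p, H) = (p - 4)/(H - 8) = (-4 + p)/(-8 + H))
(219 - 1*22) + d(-14, 15)*C(F, -9) = (219 - 1*22) + (6*15)*((-4 - 14/3)/(-8 - 9)) = (219 - 22) + 90*(-26/3/(-17)) = 197 + 90*(-1/17*(-26/3)) = 197 + 90*(26/51) = 197 + 780/17 = 4129/17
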